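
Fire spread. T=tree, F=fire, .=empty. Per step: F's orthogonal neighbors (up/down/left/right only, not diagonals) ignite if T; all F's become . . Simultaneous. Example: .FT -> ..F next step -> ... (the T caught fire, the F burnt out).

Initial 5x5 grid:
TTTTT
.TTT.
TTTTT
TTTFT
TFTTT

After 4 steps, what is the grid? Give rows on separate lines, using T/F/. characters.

Step 1: 7 trees catch fire, 2 burn out
  TTTTT
  .TTT.
  TTTFT
  TFF.F
  F.FFT
Step 2: 6 trees catch fire, 7 burn out
  TTTTT
  .TTF.
  TFF.F
  F....
  ....F
Step 3: 4 trees catch fire, 6 burn out
  TTTFT
  .FF..
  F....
  .....
  .....
Step 4: 3 trees catch fire, 4 burn out
  TFF.F
  .....
  .....
  .....
  .....

TFF.F
.....
.....
.....
.....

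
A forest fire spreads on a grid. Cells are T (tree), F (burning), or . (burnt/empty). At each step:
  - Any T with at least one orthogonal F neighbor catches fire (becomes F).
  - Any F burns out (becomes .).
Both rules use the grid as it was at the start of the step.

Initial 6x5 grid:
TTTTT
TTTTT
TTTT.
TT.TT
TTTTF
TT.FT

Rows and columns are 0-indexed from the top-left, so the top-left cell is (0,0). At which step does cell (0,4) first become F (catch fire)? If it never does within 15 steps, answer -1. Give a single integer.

Step 1: cell (0,4)='T' (+3 fires, +2 burnt)
Step 2: cell (0,4)='T' (+2 fires, +3 burnt)
Step 3: cell (0,4)='T' (+2 fires, +2 burnt)
Step 4: cell (0,4)='T' (+5 fires, +2 burnt)
Step 5: cell (0,4)='T' (+6 fires, +5 burnt)
Step 6: cell (0,4)='F' (+4 fires, +6 burnt)
  -> target ignites at step 6
Step 7: cell (0,4)='.' (+2 fires, +4 burnt)
Step 8: cell (0,4)='.' (+1 fires, +2 burnt)
Step 9: cell (0,4)='.' (+0 fires, +1 burnt)
  fire out at step 9

6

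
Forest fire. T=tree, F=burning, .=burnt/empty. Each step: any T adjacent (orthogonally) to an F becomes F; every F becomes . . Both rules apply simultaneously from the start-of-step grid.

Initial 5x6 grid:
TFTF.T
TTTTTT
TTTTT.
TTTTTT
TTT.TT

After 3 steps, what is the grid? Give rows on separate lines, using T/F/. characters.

Step 1: 4 trees catch fire, 2 burn out
  F.F..T
  TFTFTT
  TTTTT.
  TTTTTT
  TTT.TT
Step 2: 5 trees catch fire, 4 burn out
  .....T
  F.F.FT
  TFTFT.
  TTTTTT
  TTT.TT
Step 3: 6 trees catch fire, 5 burn out
  .....T
  .....F
  F.F.F.
  TFTFTT
  TTT.TT

.....T
.....F
F.F.F.
TFTFTT
TTT.TT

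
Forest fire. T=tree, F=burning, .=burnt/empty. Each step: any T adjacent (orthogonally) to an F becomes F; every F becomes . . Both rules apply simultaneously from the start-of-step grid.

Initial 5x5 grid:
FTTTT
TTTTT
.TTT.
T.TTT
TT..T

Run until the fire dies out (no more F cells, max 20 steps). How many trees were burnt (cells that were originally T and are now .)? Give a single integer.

Step 1: +2 fires, +1 burnt (F count now 2)
Step 2: +2 fires, +2 burnt (F count now 2)
Step 3: +3 fires, +2 burnt (F count now 3)
Step 4: +3 fires, +3 burnt (F count now 3)
Step 5: +3 fires, +3 burnt (F count now 3)
Step 6: +1 fires, +3 burnt (F count now 1)
Step 7: +1 fires, +1 burnt (F count now 1)
Step 8: +1 fires, +1 burnt (F count now 1)
Step 9: +0 fires, +1 burnt (F count now 0)
Fire out after step 9
Initially T: 19, now '.': 22
Total burnt (originally-T cells now '.'): 16

Answer: 16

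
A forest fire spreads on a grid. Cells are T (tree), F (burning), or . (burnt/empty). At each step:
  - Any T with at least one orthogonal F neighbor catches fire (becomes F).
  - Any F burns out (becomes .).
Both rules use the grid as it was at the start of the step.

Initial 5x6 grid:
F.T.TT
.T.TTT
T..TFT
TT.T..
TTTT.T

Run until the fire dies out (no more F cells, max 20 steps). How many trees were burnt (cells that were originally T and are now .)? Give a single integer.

Answer: 15

Derivation:
Step 1: +3 fires, +2 burnt (F count now 3)
Step 2: +4 fires, +3 burnt (F count now 4)
Step 3: +2 fires, +4 burnt (F count now 2)
Step 4: +1 fires, +2 burnt (F count now 1)
Step 5: +1 fires, +1 burnt (F count now 1)
Step 6: +2 fires, +1 burnt (F count now 2)
Step 7: +1 fires, +2 burnt (F count now 1)
Step 8: +1 fires, +1 burnt (F count now 1)
Step 9: +0 fires, +1 burnt (F count now 0)
Fire out after step 9
Initially T: 18, now '.': 27
Total burnt (originally-T cells now '.'): 15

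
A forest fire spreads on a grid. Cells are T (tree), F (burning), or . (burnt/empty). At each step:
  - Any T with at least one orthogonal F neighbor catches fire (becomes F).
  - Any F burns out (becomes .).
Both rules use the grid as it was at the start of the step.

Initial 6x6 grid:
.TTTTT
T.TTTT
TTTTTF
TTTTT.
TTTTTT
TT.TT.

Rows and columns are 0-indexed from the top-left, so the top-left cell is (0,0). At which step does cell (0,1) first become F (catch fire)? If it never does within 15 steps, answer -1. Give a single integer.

Step 1: cell (0,1)='T' (+2 fires, +1 burnt)
Step 2: cell (0,1)='T' (+4 fires, +2 burnt)
Step 3: cell (0,1)='T' (+5 fires, +4 burnt)
Step 4: cell (0,1)='T' (+7 fires, +5 burnt)
Step 5: cell (0,1)='T' (+5 fires, +7 burnt)
Step 6: cell (0,1)='F' (+4 fires, +5 burnt)
  -> target ignites at step 6
Step 7: cell (0,1)='.' (+2 fires, +4 burnt)
Step 8: cell (0,1)='.' (+1 fires, +2 burnt)
Step 9: cell (0,1)='.' (+0 fires, +1 burnt)
  fire out at step 9

6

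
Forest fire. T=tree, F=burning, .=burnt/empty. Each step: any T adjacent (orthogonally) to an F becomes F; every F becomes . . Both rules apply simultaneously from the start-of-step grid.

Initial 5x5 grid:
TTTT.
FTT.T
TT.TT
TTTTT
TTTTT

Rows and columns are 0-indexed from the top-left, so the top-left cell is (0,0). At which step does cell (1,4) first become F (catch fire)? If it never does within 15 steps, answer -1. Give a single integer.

Step 1: cell (1,4)='T' (+3 fires, +1 burnt)
Step 2: cell (1,4)='T' (+4 fires, +3 burnt)
Step 3: cell (1,4)='T' (+3 fires, +4 burnt)
Step 4: cell (1,4)='T' (+3 fires, +3 burnt)
Step 5: cell (1,4)='T' (+2 fires, +3 burnt)
Step 6: cell (1,4)='T' (+3 fires, +2 burnt)
Step 7: cell (1,4)='T' (+2 fires, +3 burnt)
Step 8: cell (1,4)='F' (+1 fires, +2 burnt)
  -> target ignites at step 8
Step 9: cell (1,4)='.' (+0 fires, +1 burnt)
  fire out at step 9

8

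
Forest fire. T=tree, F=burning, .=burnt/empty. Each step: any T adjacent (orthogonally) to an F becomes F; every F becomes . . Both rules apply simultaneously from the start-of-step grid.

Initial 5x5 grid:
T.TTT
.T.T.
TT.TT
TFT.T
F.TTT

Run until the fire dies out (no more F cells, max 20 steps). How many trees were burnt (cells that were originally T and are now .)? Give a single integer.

Answer: 15

Derivation:
Step 1: +3 fires, +2 burnt (F count now 3)
Step 2: +3 fires, +3 burnt (F count now 3)
Step 3: +1 fires, +3 burnt (F count now 1)
Step 4: +1 fires, +1 burnt (F count now 1)
Step 5: +1 fires, +1 burnt (F count now 1)
Step 6: +1 fires, +1 burnt (F count now 1)
Step 7: +1 fires, +1 burnt (F count now 1)
Step 8: +1 fires, +1 burnt (F count now 1)
Step 9: +1 fires, +1 burnt (F count now 1)
Step 10: +2 fires, +1 burnt (F count now 2)
Step 11: +0 fires, +2 burnt (F count now 0)
Fire out after step 11
Initially T: 16, now '.': 24
Total burnt (originally-T cells now '.'): 15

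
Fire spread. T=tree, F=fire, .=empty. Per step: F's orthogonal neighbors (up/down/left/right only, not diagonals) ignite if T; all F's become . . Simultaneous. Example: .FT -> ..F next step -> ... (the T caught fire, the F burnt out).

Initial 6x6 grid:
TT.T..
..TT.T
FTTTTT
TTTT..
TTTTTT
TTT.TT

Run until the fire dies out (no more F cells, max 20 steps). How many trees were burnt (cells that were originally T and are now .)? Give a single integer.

Step 1: +2 fires, +1 burnt (F count now 2)
Step 2: +3 fires, +2 burnt (F count now 3)
Step 3: +5 fires, +3 burnt (F count now 5)
Step 4: +5 fires, +5 burnt (F count now 5)
Step 5: +4 fires, +5 burnt (F count now 4)
Step 6: +2 fires, +4 burnt (F count now 2)
Step 7: +2 fires, +2 burnt (F count now 2)
Step 8: +1 fires, +2 burnt (F count now 1)
Step 9: +0 fires, +1 burnt (F count now 0)
Fire out after step 9
Initially T: 26, now '.': 34
Total burnt (originally-T cells now '.'): 24

Answer: 24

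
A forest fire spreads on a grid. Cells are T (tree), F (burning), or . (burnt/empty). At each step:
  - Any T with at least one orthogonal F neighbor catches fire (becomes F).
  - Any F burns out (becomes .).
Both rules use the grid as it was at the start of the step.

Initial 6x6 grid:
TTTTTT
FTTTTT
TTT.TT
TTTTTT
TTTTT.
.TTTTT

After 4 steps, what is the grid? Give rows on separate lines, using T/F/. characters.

Step 1: 3 trees catch fire, 1 burn out
  FTTTTT
  .FTTTT
  FTT.TT
  TTTTTT
  TTTTT.
  .TTTTT
Step 2: 4 trees catch fire, 3 burn out
  .FTTTT
  ..FTTT
  .FT.TT
  FTTTTT
  TTTTT.
  .TTTTT
Step 3: 5 trees catch fire, 4 burn out
  ..FTTT
  ...FTT
  ..F.TT
  .FTTTT
  FTTTT.
  .TTTTT
Step 4: 4 trees catch fire, 5 burn out
  ...FTT
  ....FT
  ....TT
  ..FTTT
  .FTTT.
  .TTTTT

...FTT
....FT
....TT
..FTTT
.FTTT.
.TTTTT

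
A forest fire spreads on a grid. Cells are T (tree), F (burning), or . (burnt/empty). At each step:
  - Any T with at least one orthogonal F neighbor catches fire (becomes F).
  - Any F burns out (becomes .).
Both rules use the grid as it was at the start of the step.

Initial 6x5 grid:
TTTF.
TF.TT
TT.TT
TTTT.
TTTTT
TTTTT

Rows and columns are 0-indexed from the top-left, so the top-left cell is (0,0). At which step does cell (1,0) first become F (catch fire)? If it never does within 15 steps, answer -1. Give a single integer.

Step 1: cell (1,0)='F' (+5 fires, +2 burnt)
  -> target ignites at step 1
Step 2: cell (1,0)='.' (+5 fires, +5 burnt)
Step 3: cell (1,0)='.' (+5 fires, +5 burnt)
Step 4: cell (1,0)='.' (+4 fires, +5 burnt)
Step 5: cell (1,0)='.' (+4 fires, +4 burnt)
Step 6: cell (1,0)='.' (+1 fires, +4 burnt)
Step 7: cell (1,0)='.' (+0 fires, +1 burnt)
  fire out at step 7

1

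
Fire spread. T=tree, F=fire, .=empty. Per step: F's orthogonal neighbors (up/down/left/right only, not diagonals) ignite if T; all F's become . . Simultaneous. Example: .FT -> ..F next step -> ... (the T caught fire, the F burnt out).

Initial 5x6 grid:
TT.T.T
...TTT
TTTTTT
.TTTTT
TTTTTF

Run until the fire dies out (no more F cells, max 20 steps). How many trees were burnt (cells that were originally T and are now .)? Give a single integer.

Answer: 21

Derivation:
Step 1: +2 fires, +1 burnt (F count now 2)
Step 2: +3 fires, +2 burnt (F count now 3)
Step 3: +4 fires, +3 burnt (F count now 4)
Step 4: +5 fires, +4 burnt (F count now 5)
Step 5: +4 fires, +5 burnt (F count now 4)
Step 6: +2 fires, +4 burnt (F count now 2)
Step 7: +1 fires, +2 burnt (F count now 1)
Step 8: +0 fires, +1 burnt (F count now 0)
Fire out after step 8
Initially T: 23, now '.': 28
Total burnt (originally-T cells now '.'): 21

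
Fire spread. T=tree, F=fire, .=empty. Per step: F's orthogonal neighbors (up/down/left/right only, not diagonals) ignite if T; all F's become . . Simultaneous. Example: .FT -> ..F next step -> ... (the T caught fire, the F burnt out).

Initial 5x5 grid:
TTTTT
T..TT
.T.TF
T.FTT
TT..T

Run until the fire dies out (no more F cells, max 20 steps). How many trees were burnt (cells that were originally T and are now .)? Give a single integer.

Step 1: +4 fires, +2 burnt (F count now 4)
Step 2: +3 fires, +4 burnt (F count now 3)
Step 3: +1 fires, +3 burnt (F count now 1)
Step 4: +1 fires, +1 burnt (F count now 1)
Step 5: +1 fires, +1 burnt (F count now 1)
Step 6: +1 fires, +1 burnt (F count now 1)
Step 7: +1 fires, +1 burnt (F count now 1)
Step 8: +0 fires, +1 burnt (F count now 0)
Fire out after step 8
Initially T: 16, now '.': 21
Total burnt (originally-T cells now '.'): 12

Answer: 12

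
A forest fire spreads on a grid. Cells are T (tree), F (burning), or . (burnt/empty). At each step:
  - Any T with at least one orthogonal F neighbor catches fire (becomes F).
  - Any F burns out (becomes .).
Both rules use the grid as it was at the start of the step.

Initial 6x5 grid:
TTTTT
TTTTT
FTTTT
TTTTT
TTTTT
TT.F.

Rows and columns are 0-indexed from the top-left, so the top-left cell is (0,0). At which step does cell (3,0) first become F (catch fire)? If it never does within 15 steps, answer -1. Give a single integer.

Step 1: cell (3,0)='F' (+4 fires, +2 burnt)
  -> target ignites at step 1
Step 2: cell (3,0)='.' (+8 fires, +4 burnt)
Step 3: cell (3,0)='.' (+7 fires, +8 burnt)
Step 4: cell (3,0)='.' (+4 fires, +7 burnt)
Step 5: cell (3,0)='.' (+2 fires, +4 burnt)
Step 6: cell (3,0)='.' (+1 fires, +2 burnt)
Step 7: cell (3,0)='.' (+0 fires, +1 burnt)
  fire out at step 7

1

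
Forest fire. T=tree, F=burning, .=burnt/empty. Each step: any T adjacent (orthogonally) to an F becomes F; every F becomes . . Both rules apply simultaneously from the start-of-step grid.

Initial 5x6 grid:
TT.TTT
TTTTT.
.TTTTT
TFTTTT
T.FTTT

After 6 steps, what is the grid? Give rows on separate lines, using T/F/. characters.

Step 1: 4 trees catch fire, 2 burn out
  TT.TTT
  TTTTT.
  .FTTTT
  F.FTTT
  T..FTT
Step 2: 5 trees catch fire, 4 burn out
  TT.TTT
  TFTTT.
  ..FTTT
  ...FTT
  F...FT
Step 3: 6 trees catch fire, 5 burn out
  TF.TTT
  F.FTT.
  ...FTT
  ....FT
  .....F
Step 4: 4 trees catch fire, 6 burn out
  F..TTT
  ...FT.
  ....FT
  .....F
  ......
Step 5: 3 trees catch fire, 4 burn out
  ...FTT
  ....F.
  .....F
  ......
  ......
Step 6: 1 trees catch fire, 3 burn out
  ....FT
  ......
  ......
  ......
  ......

....FT
......
......
......
......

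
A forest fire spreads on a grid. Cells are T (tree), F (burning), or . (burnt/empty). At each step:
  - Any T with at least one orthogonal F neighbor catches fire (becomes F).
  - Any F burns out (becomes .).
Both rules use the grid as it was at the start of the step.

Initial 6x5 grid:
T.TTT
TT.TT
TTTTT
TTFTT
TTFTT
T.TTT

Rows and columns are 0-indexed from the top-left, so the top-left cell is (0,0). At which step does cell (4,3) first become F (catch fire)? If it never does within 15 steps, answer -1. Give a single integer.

Step 1: cell (4,3)='F' (+6 fires, +2 burnt)
  -> target ignites at step 1
Step 2: cell (4,3)='.' (+7 fires, +6 burnt)
Step 3: cell (4,3)='.' (+6 fires, +7 burnt)
Step 4: cell (4,3)='.' (+3 fires, +6 burnt)
Step 5: cell (4,3)='.' (+3 fires, +3 burnt)
Step 6: cell (4,3)='.' (+0 fires, +3 burnt)
  fire out at step 6

1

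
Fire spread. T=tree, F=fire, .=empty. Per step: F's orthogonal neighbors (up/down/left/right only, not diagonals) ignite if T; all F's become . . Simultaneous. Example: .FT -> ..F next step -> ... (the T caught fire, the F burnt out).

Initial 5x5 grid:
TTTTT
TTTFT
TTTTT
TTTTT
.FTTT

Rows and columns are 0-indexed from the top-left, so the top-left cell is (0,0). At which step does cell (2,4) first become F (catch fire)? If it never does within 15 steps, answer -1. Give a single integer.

Step 1: cell (2,4)='T' (+6 fires, +2 burnt)
Step 2: cell (2,4)='F' (+10 fires, +6 burnt)
  -> target ignites at step 2
Step 3: cell (2,4)='.' (+5 fires, +10 burnt)
Step 4: cell (2,4)='.' (+1 fires, +5 burnt)
Step 5: cell (2,4)='.' (+0 fires, +1 burnt)
  fire out at step 5

2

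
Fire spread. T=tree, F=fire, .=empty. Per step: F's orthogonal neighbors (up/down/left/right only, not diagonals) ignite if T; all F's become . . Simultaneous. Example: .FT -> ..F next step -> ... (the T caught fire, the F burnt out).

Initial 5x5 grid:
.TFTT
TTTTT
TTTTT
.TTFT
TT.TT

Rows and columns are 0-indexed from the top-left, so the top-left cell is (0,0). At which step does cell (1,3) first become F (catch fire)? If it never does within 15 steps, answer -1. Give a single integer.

Step 1: cell (1,3)='T' (+7 fires, +2 burnt)
Step 2: cell (1,3)='F' (+7 fires, +7 burnt)
  -> target ignites at step 2
Step 3: cell (1,3)='.' (+4 fires, +7 burnt)
Step 4: cell (1,3)='.' (+2 fires, +4 burnt)
Step 5: cell (1,3)='.' (+0 fires, +2 burnt)
  fire out at step 5

2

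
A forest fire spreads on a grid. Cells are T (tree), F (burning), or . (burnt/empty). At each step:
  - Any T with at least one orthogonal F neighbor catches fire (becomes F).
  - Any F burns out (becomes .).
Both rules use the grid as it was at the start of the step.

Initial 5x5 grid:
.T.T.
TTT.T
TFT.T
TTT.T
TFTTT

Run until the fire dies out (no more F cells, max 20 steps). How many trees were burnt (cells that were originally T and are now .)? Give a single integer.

Step 1: +6 fires, +2 burnt (F count now 6)
Step 2: +6 fires, +6 burnt (F count now 6)
Step 3: +1 fires, +6 burnt (F count now 1)
Step 4: +1 fires, +1 burnt (F count now 1)
Step 5: +1 fires, +1 burnt (F count now 1)
Step 6: +1 fires, +1 burnt (F count now 1)
Step 7: +0 fires, +1 burnt (F count now 0)
Fire out after step 7
Initially T: 17, now '.': 24
Total burnt (originally-T cells now '.'): 16

Answer: 16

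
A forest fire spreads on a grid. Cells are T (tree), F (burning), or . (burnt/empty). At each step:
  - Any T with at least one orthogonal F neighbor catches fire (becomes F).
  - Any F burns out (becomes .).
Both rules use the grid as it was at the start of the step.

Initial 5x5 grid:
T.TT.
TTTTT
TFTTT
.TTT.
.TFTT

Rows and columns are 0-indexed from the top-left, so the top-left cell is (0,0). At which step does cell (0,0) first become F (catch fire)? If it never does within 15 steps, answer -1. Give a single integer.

Step 1: cell (0,0)='T' (+7 fires, +2 burnt)
Step 2: cell (0,0)='T' (+5 fires, +7 burnt)
Step 3: cell (0,0)='F' (+4 fires, +5 burnt)
  -> target ignites at step 3
Step 4: cell (0,0)='.' (+2 fires, +4 burnt)
Step 5: cell (0,0)='.' (+0 fires, +2 burnt)
  fire out at step 5

3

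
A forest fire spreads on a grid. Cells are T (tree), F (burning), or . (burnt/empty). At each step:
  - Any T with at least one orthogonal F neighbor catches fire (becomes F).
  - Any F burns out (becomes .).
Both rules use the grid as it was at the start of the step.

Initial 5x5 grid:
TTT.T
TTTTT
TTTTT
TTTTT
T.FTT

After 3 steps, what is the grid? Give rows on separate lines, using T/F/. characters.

Step 1: 2 trees catch fire, 1 burn out
  TTT.T
  TTTTT
  TTTTT
  TTFTT
  T..FT
Step 2: 4 trees catch fire, 2 burn out
  TTT.T
  TTTTT
  TTFTT
  TF.FT
  T...F
Step 3: 5 trees catch fire, 4 burn out
  TTT.T
  TTFTT
  TF.FT
  F...F
  T....

TTT.T
TTFTT
TF.FT
F...F
T....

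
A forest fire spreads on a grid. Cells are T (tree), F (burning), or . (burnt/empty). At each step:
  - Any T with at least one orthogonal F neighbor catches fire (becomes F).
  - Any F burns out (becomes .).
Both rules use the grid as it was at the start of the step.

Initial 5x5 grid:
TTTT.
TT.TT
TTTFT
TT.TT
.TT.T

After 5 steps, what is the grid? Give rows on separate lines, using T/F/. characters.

Step 1: 4 trees catch fire, 1 burn out
  TTTT.
  TT.FT
  TTF.F
  TT.FT
  .TT.T
Step 2: 4 trees catch fire, 4 burn out
  TTTF.
  TT..F
  TF...
  TT..F
  .TT.T
Step 3: 5 trees catch fire, 4 burn out
  TTF..
  TF...
  F....
  TF...
  .TT.F
Step 4: 4 trees catch fire, 5 burn out
  TF...
  F....
  .....
  F....
  .FT..
Step 5: 2 trees catch fire, 4 burn out
  F....
  .....
  .....
  .....
  ..F..

F....
.....
.....
.....
..F..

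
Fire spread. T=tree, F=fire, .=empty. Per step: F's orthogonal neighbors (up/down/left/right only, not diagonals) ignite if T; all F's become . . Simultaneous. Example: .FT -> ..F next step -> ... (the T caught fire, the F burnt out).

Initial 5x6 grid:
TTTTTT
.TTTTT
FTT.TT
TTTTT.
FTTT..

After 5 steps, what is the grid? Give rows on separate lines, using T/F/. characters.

Step 1: 3 trees catch fire, 2 burn out
  TTTTTT
  .TTTTT
  .FT.TT
  FTTTT.
  .FTT..
Step 2: 4 trees catch fire, 3 burn out
  TTTTTT
  .FTTTT
  ..F.TT
  .FTTT.
  ..FT..
Step 3: 4 trees catch fire, 4 burn out
  TFTTTT
  ..FTTT
  ....TT
  ..FTT.
  ...F..
Step 4: 4 trees catch fire, 4 burn out
  F.FTTT
  ...FTT
  ....TT
  ...FT.
  ......
Step 5: 3 trees catch fire, 4 burn out
  ...FTT
  ....FT
  ....TT
  ....F.
  ......

...FTT
....FT
....TT
....F.
......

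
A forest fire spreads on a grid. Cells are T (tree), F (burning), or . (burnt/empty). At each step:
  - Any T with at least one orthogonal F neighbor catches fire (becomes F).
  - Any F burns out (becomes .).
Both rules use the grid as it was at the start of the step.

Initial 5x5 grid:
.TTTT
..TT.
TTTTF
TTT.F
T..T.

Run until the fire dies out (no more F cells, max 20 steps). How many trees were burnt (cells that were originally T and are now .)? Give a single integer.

Answer: 14

Derivation:
Step 1: +1 fires, +2 burnt (F count now 1)
Step 2: +2 fires, +1 burnt (F count now 2)
Step 3: +4 fires, +2 burnt (F count now 4)
Step 4: +4 fires, +4 burnt (F count now 4)
Step 5: +2 fires, +4 burnt (F count now 2)
Step 6: +1 fires, +2 burnt (F count now 1)
Step 7: +0 fires, +1 burnt (F count now 0)
Fire out after step 7
Initially T: 15, now '.': 24
Total burnt (originally-T cells now '.'): 14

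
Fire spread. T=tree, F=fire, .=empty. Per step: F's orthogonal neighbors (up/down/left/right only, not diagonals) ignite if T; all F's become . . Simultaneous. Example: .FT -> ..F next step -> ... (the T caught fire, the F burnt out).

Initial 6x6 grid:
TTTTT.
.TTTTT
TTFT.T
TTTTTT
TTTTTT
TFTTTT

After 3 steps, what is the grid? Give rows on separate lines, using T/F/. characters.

Step 1: 7 trees catch fire, 2 burn out
  TTTTT.
  .TFTTT
  TF.F.T
  TTFTTT
  TFTTTT
  F.FTTT
Step 2: 9 trees catch fire, 7 burn out
  TTFTT.
  .F.FTT
  F....T
  TF.FTT
  F.FTTT
  ...FTT
Step 3: 7 trees catch fire, 9 burn out
  TF.FT.
  ....FT
  .....T
  F...FT
  ...FTT
  ....FT

TF.FT.
....FT
.....T
F...FT
...FTT
....FT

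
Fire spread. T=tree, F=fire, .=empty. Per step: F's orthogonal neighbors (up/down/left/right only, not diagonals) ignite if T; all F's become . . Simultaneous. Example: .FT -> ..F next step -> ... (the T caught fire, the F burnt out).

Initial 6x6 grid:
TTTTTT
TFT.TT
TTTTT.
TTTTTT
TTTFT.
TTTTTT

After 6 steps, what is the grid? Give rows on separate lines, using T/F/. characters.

Step 1: 8 trees catch fire, 2 burn out
  TFTTTT
  F.F.TT
  TFTTT.
  TTTFTT
  TTF.F.
  TTTFTT
Step 2: 11 trees catch fire, 8 burn out
  F.FTTT
  ....TT
  F.FFT.
  TFF.FT
  TF....
  TTF.FT
Step 3: 7 trees catch fire, 11 burn out
  ...FTT
  ....TT
  ....F.
  F....F
  F.....
  TF...F
Step 4: 3 trees catch fire, 7 burn out
  ....FT
  ....FT
  ......
  ......
  ......
  F.....
Step 5: 2 trees catch fire, 3 burn out
  .....F
  .....F
  ......
  ......
  ......
  ......
Step 6: 0 trees catch fire, 2 burn out
  ......
  ......
  ......
  ......
  ......
  ......

......
......
......
......
......
......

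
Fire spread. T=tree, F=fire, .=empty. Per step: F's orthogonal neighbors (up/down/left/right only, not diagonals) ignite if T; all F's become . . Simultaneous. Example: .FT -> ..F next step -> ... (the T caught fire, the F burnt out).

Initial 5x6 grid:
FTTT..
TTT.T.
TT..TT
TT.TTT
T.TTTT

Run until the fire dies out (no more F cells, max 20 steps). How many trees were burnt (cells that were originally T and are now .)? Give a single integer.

Answer: 11

Derivation:
Step 1: +2 fires, +1 burnt (F count now 2)
Step 2: +3 fires, +2 burnt (F count now 3)
Step 3: +4 fires, +3 burnt (F count now 4)
Step 4: +2 fires, +4 burnt (F count now 2)
Step 5: +0 fires, +2 burnt (F count now 0)
Fire out after step 5
Initially T: 21, now '.': 20
Total burnt (originally-T cells now '.'): 11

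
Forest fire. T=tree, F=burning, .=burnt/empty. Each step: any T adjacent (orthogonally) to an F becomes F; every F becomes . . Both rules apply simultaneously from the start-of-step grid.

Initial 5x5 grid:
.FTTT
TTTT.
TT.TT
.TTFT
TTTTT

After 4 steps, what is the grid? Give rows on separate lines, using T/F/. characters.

Step 1: 6 trees catch fire, 2 burn out
  ..FTT
  TFTT.
  TT.FT
  .TF.F
  TTTFT
Step 2: 9 trees catch fire, 6 burn out
  ...FT
  F.FF.
  TF..F
  .F...
  TTF.F
Step 3: 3 trees catch fire, 9 burn out
  ....F
  .....
  F....
  .....
  TF...
Step 4: 1 trees catch fire, 3 burn out
  .....
  .....
  .....
  .....
  F....

.....
.....
.....
.....
F....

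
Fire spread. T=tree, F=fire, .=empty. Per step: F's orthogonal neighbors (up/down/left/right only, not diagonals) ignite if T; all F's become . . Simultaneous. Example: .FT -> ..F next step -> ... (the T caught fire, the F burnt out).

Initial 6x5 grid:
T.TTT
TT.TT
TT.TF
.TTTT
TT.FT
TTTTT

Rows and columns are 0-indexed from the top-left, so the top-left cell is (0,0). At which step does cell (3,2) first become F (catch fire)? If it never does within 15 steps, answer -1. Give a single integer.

Step 1: cell (3,2)='T' (+6 fires, +2 burnt)
Step 2: cell (3,2)='F' (+5 fires, +6 burnt)
  -> target ignites at step 2
Step 3: cell (3,2)='.' (+3 fires, +5 burnt)
Step 4: cell (3,2)='.' (+4 fires, +3 burnt)
Step 5: cell (3,2)='.' (+3 fires, +4 burnt)
Step 6: cell (3,2)='.' (+1 fires, +3 burnt)
Step 7: cell (3,2)='.' (+1 fires, +1 burnt)
Step 8: cell (3,2)='.' (+0 fires, +1 burnt)
  fire out at step 8

2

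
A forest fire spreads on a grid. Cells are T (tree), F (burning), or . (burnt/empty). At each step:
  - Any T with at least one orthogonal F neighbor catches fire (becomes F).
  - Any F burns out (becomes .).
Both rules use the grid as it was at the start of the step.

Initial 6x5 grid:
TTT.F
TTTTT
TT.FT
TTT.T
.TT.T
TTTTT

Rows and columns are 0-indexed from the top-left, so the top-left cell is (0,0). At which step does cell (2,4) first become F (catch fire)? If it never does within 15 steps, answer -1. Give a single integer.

Step 1: cell (2,4)='F' (+3 fires, +2 burnt)
  -> target ignites at step 1
Step 2: cell (2,4)='.' (+2 fires, +3 burnt)
Step 3: cell (2,4)='.' (+3 fires, +2 burnt)
Step 4: cell (2,4)='.' (+4 fires, +3 burnt)
Step 5: cell (2,4)='.' (+4 fires, +4 burnt)
Step 6: cell (2,4)='.' (+4 fires, +4 burnt)
Step 7: cell (2,4)='.' (+2 fires, +4 burnt)
Step 8: cell (2,4)='.' (+1 fires, +2 burnt)
Step 9: cell (2,4)='.' (+0 fires, +1 burnt)
  fire out at step 9

1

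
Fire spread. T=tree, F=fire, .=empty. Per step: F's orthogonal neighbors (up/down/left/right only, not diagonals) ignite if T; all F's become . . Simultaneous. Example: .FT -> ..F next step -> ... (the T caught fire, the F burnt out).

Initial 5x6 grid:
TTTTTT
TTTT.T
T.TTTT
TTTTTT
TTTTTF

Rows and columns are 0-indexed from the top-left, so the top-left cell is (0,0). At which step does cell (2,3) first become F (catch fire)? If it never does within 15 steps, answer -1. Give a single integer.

Step 1: cell (2,3)='T' (+2 fires, +1 burnt)
Step 2: cell (2,3)='T' (+3 fires, +2 burnt)
Step 3: cell (2,3)='T' (+4 fires, +3 burnt)
Step 4: cell (2,3)='F' (+4 fires, +4 burnt)
  -> target ignites at step 4
Step 5: cell (2,3)='.' (+5 fires, +4 burnt)
Step 6: cell (2,3)='.' (+3 fires, +5 burnt)
Step 7: cell (2,3)='.' (+3 fires, +3 burnt)
Step 8: cell (2,3)='.' (+2 fires, +3 burnt)
Step 9: cell (2,3)='.' (+1 fires, +2 burnt)
Step 10: cell (2,3)='.' (+0 fires, +1 burnt)
  fire out at step 10

4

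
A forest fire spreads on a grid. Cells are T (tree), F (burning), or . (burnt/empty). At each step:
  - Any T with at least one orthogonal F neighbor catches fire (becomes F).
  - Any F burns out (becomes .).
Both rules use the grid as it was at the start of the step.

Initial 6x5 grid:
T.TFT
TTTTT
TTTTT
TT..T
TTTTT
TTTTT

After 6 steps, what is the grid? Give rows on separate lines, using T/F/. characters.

Step 1: 3 trees catch fire, 1 burn out
  T.F.F
  TTTFT
  TTTTT
  TT..T
  TTTTT
  TTTTT
Step 2: 3 trees catch fire, 3 burn out
  T....
  TTF.F
  TTTFT
  TT..T
  TTTTT
  TTTTT
Step 3: 3 trees catch fire, 3 burn out
  T....
  TF...
  TTF.F
  TT..T
  TTTTT
  TTTTT
Step 4: 3 trees catch fire, 3 burn out
  T....
  F....
  TF...
  TT..F
  TTTTT
  TTTTT
Step 5: 4 trees catch fire, 3 burn out
  F....
  .....
  F....
  TF...
  TTTTF
  TTTTT
Step 6: 4 trees catch fire, 4 burn out
  .....
  .....
  .....
  F....
  TFTF.
  TTTTF

.....
.....
.....
F....
TFTF.
TTTTF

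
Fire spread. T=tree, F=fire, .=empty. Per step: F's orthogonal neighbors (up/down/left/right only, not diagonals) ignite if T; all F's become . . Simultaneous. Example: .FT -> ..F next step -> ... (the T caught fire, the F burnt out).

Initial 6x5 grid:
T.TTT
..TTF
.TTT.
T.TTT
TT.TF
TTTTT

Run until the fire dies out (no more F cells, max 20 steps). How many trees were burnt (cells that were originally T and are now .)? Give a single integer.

Step 1: +5 fires, +2 burnt (F count now 5)
Step 2: +5 fires, +5 burnt (F count now 5)
Step 3: +4 fires, +5 burnt (F count now 4)
Step 4: +2 fires, +4 burnt (F count now 2)
Step 5: +2 fires, +2 burnt (F count now 2)
Step 6: +1 fires, +2 burnt (F count now 1)
Step 7: +1 fires, +1 burnt (F count now 1)
Step 8: +0 fires, +1 burnt (F count now 0)
Fire out after step 8
Initially T: 21, now '.': 29
Total burnt (originally-T cells now '.'): 20

Answer: 20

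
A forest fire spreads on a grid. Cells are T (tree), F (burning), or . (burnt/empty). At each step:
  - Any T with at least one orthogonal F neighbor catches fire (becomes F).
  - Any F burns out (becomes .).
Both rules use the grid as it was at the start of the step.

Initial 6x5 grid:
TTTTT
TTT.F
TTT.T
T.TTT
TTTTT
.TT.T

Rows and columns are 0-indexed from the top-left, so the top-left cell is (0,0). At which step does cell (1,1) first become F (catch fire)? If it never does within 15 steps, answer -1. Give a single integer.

Step 1: cell (1,1)='T' (+2 fires, +1 burnt)
Step 2: cell (1,1)='T' (+2 fires, +2 burnt)
Step 3: cell (1,1)='T' (+3 fires, +2 burnt)
Step 4: cell (1,1)='T' (+5 fires, +3 burnt)
Step 5: cell (1,1)='F' (+4 fires, +5 burnt)
  -> target ignites at step 5
Step 6: cell (1,1)='.' (+4 fires, +4 burnt)
Step 7: cell (1,1)='.' (+3 fires, +4 burnt)
Step 8: cell (1,1)='.' (+1 fires, +3 burnt)
Step 9: cell (1,1)='.' (+0 fires, +1 burnt)
  fire out at step 9

5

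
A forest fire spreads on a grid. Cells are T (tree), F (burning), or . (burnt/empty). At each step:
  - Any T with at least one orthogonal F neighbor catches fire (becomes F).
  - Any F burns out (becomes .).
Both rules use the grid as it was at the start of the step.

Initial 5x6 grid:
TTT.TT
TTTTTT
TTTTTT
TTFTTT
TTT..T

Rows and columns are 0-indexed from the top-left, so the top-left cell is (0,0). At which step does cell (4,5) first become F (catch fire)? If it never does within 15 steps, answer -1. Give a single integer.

Step 1: cell (4,5)='T' (+4 fires, +1 burnt)
Step 2: cell (4,5)='T' (+6 fires, +4 burnt)
Step 3: cell (4,5)='T' (+7 fires, +6 burnt)
Step 4: cell (4,5)='F' (+5 fires, +7 burnt)
  -> target ignites at step 4
Step 5: cell (4,5)='.' (+3 fires, +5 burnt)
Step 6: cell (4,5)='.' (+1 fires, +3 burnt)
Step 7: cell (4,5)='.' (+0 fires, +1 burnt)
  fire out at step 7

4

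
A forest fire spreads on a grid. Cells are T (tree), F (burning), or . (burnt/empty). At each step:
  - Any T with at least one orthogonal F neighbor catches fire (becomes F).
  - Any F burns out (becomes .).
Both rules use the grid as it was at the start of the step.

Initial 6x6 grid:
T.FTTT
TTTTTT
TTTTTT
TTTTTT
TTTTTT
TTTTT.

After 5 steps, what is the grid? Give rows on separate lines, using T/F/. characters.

Step 1: 2 trees catch fire, 1 burn out
  T..FTT
  TTFTTT
  TTTTTT
  TTTTTT
  TTTTTT
  TTTTT.
Step 2: 4 trees catch fire, 2 burn out
  T...FT
  TF.FTT
  TTFTTT
  TTTTTT
  TTTTTT
  TTTTT.
Step 3: 6 trees catch fire, 4 burn out
  T....F
  F...FT
  TF.FTT
  TTFTTT
  TTTTTT
  TTTTT.
Step 4: 7 trees catch fire, 6 burn out
  F.....
  .....F
  F...FT
  TF.FTT
  TTFTTT
  TTTTT.
Step 5: 6 trees catch fire, 7 burn out
  ......
  ......
  .....F
  F...FT
  TF.FTT
  TTFTT.

......
......
.....F
F...FT
TF.FTT
TTFTT.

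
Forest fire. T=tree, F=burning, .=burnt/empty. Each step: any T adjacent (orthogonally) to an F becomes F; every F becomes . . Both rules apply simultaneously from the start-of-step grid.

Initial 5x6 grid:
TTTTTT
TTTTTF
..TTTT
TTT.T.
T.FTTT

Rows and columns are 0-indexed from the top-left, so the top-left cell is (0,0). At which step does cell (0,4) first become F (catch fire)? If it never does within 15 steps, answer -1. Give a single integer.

Step 1: cell (0,4)='T' (+5 fires, +2 burnt)
Step 2: cell (0,4)='F' (+6 fires, +5 burnt)
  -> target ignites at step 2
Step 3: cell (0,4)='.' (+6 fires, +6 burnt)
Step 4: cell (0,4)='.' (+3 fires, +6 burnt)
Step 5: cell (0,4)='.' (+2 fires, +3 burnt)
Step 6: cell (0,4)='.' (+1 fires, +2 burnt)
Step 7: cell (0,4)='.' (+0 fires, +1 burnt)
  fire out at step 7

2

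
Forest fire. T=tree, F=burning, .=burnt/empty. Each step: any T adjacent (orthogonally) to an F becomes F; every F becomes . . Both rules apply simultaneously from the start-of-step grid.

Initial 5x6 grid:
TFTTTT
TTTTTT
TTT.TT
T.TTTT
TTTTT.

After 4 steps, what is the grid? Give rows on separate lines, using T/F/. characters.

Step 1: 3 trees catch fire, 1 burn out
  F.FTTT
  TFTTTT
  TTT.TT
  T.TTTT
  TTTTT.
Step 2: 4 trees catch fire, 3 burn out
  ...FTT
  F.FTTT
  TFT.TT
  T.TTTT
  TTTTT.
Step 3: 4 trees catch fire, 4 burn out
  ....FT
  ...FTT
  F.F.TT
  T.TTTT
  TTTTT.
Step 4: 4 trees catch fire, 4 burn out
  .....F
  ....FT
  ....TT
  F.FTTT
  TTTTT.

.....F
....FT
....TT
F.FTTT
TTTTT.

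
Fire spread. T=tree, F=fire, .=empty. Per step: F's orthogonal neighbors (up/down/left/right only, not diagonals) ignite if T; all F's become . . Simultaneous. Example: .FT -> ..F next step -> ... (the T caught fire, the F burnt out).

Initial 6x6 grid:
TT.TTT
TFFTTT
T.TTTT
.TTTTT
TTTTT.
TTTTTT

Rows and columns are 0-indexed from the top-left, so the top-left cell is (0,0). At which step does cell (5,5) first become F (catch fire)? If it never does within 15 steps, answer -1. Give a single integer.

Step 1: cell (5,5)='T' (+4 fires, +2 burnt)
Step 2: cell (5,5)='T' (+6 fires, +4 burnt)
Step 3: cell (5,5)='T' (+6 fires, +6 burnt)
Step 4: cell (5,5)='T' (+6 fires, +6 burnt)
Step 5: cell (5,5)='T' (+5 fires, +6 burnt)
Step 6: cell (5,5)='T' (+2 fires, +5 burnt)
Step 7: cell (5,5)='F' (+1 fires, +2 burnt)
  -> target ignites at step 7
Step 8: cell (5,5)='.' (+0 fires, +1 burnt)
  fire out at step 8

7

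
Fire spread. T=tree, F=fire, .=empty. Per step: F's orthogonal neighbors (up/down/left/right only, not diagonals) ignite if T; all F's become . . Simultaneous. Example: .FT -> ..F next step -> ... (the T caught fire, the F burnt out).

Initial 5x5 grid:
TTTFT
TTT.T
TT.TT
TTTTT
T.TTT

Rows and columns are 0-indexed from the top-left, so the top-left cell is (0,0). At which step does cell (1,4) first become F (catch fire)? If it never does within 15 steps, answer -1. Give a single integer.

Step 1: cell (1,4)='T' (+2 fires, +1 burnt)
Step 2: cell (1,4)='F' (+3 fires, +2 burnt)
  -> target ignites at step 2
Step 3: cell (1,4)='.' (+3 fires, +3 burnt)
Step 4: cell (1,4)='.' (+4 fires, +3 burnt)
Step 5: cell (1,4)='.' (+4 fires, +4 burnt)
Step 6: cell (1,4)='.' (+3 fires, +4 burnt)
Step 7: cell (1,4)='.' (+2 fires, +3 burnt)
Step 8: cell (1,4)='.' (+0 fires, +2 burnt)
  fire out at step 8

2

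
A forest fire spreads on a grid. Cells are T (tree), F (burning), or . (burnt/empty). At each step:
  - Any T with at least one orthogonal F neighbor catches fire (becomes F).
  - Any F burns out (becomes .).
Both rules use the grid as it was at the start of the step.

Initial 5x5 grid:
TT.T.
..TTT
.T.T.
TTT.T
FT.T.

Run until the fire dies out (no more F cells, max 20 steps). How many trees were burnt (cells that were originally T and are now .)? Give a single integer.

Step 1: +2 fires, +1 burnt (F count now 2)
Step 2: +1 fires, +2 burnt (F count now 1)
Step 3: +2 fires, +1 burnt (F count now 2)
Step 4: +0 fires, +2 burnt (F count now 0)
Fire out after step 4
Initially T: 14, now '.': 16
Total burnt (originally-T cells now '.'): 5

Answer: 5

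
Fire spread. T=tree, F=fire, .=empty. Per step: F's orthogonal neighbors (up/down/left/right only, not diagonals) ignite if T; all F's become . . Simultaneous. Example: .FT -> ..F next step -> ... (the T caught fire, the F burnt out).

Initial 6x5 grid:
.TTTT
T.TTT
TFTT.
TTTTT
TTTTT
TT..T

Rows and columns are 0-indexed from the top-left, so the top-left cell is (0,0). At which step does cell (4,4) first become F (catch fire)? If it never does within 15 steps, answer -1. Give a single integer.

Step 1: cell (4,4)='T' (+3 fires, +1 burnt)
Step 2: cell (4,4)='T' (+6 fires, +3 burnt)
Step 3: cell (4,4)='T' (+6 fires, +6 burnt)
Step 4: cell (4,4)='T' (+6 fires, +6 burnt)
Step 5: cell (4,4)='F' (+2 fires, +6 burnt)
  -> target ignites at step 5
Step 6: cell (4,4)='.' (+1 fires, +2 burnt)
Step 7: cell (4,4)='.' (+0 fires, +1 burnt)
  fire out at step 7

5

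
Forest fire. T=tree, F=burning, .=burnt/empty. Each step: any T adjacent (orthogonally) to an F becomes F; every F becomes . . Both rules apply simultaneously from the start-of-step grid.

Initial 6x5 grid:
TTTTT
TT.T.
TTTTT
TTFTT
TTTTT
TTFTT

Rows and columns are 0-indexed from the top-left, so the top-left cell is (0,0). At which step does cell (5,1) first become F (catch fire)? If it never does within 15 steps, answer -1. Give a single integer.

Step 1: cell (5,1)='F' (+6 fires, +2 burnt)
  -> target ignites at step 1
Step 2: cell (5,1)='.' (+8 fires, +6 burnt)
Step 3: cell (5,1)='.' (+6 fires, +8 burnt)
Step 4: cell (5,1)='.' (+3 fires, +6 burnt)
Step 5: cell (5,1)='.' (+3 fires, +3 burnt)
Step 6: cell (5,1)='.' (+0 fires, +3 burnt)
  fire out at step 6

1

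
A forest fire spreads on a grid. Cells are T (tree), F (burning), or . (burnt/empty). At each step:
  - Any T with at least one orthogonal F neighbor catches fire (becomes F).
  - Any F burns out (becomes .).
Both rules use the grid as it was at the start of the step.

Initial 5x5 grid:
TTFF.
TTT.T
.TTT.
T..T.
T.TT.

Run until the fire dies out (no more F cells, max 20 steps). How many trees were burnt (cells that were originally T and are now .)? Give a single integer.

Step 1: +2 fires, +2 burnt (F count now 2)
Step 2: +3 fires, +2 burnt (F count now 3)
Step 3: +3 fires, +3 burnt (F count now 3)
Step 4: +1 fires, +3 burnt (F count now 1)
Step 5: +1 fires, +1 burnt (F count now 1)
Step 6: +1 fires, +1 burnt (F count now 1)
Step 7: +0 fires, +1 burnt (F count now 0)
Fire out after step 7
Initially T: 14, now '.': 22
Total burnt (originally-T cells now '.'): 11

Answer: 11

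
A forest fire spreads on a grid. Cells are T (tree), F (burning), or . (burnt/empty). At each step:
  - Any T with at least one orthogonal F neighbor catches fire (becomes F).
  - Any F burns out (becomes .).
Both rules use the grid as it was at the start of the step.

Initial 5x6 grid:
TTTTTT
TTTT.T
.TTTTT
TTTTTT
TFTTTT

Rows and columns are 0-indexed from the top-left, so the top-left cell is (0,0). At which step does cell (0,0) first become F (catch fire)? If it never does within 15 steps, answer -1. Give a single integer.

Step 1: cell (0,0)='T' (+3 fires, +1 burnt)
Step 2: cell (0,0)='T' (+4 fires, +3 burnt)
Step 3: cell (0,0)='T' (+4 fires, +4 burnt)
Step 4: cell (0,0)='T' (+6 fires, +4 burnt)
Step 5: cell (0,0)='F' (+5 fires, +6 burnt)
  -> target ignites at step 5
Step 6: cell (0,0)='.' (+2 fires, +5 burnt)
Step 7: cell (0,0)='.' (+2 fires, +2 burnt)
Step 8: cell (0,0)='.' (+1 fires, +2 burnt)
Step 9: cell (0,0)='.' (+0 fires, +1 burnt)
  fire out at step 9

5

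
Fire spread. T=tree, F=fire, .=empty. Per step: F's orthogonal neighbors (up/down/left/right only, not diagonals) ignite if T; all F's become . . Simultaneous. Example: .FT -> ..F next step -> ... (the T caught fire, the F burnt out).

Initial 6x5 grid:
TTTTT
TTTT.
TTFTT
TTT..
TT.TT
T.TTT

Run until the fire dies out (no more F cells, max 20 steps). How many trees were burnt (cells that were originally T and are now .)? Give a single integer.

Answer: 19

Derivation:
Step 1: +4 fires, +1 burnt (F count now 4)
Step 2: +6 fires, +4 burnt (F count now 6)
Step 3: +5 fires, +6 burnt (F count now 5)
Step 4: +3 fires, +5 burnt (F count now 3)
Step 5: +1 fires, +3 burnt (F count now 1)
Step 6: +0 fires, +1 burnt (F count now 0)
Fire out after step 6
Initially T: 24, now '.': 25
Total burnt (originally-T cells now '.'): 19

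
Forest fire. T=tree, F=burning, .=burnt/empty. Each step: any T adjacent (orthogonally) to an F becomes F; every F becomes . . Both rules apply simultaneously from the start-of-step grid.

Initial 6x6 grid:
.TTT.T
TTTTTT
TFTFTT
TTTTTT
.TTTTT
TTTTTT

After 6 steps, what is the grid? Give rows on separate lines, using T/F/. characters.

Step 1: 7 trees catch fire, 2 burn out
  .TTT.T
  TFTFTT
  F.F.FT
  TFTFTT
  .TTTTT
  TTTTTT
Step 2: 11 trees catch fire, 7 burn out
  .FTF.T
  F.F.FT
  .....F
  F.F.FT
  .FTFTT
  TTTTTT
Step 3: 7 trees catch fire, 11 burn out
  ..F..T
  .....F
  ......
  .....F
  ..F.FT
  TFTFTT
Step 4: 5 trees catch fire, 7 burn out
  .....F
  ......
  ......
  ......
  .....F
  F.F.FT
Step 5: 1 trees catch fire, 5 burn out
  ......
  ......
  ......
  ......
  ......
  .....F
Step 6: 0 trees catch fire, 1 burn out
  ......
  ......
  ......
  ......
  ......
  ......

......
......
......
......
......
......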